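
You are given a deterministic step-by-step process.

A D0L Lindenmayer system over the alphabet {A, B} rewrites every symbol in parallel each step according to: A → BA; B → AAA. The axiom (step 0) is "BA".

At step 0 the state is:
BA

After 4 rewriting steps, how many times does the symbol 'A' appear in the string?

40

[0] BA
[1] AAABA
[2] BABABAAAABA
[3] AAABAAAABAAAABABABABAAAABA
[4] BABABAAAABABABABAAAABABABABAAAABAAAABAAAABAAAABABABABAAAABA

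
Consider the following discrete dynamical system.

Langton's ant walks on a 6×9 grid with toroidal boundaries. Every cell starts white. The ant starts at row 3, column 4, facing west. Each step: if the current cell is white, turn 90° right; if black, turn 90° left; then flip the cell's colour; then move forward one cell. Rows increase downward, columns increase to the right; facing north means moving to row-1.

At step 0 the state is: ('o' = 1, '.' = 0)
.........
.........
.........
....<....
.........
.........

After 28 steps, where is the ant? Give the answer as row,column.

t=0: .........
.........
.........
....<....
.........
.........
t=1: .........
.........
....^....
....o....
.........
.........
t=2: .........
.........
....o>...
....o....
.........
.........
t=3: .........
.........
....oo...
....ov...
.........
.........
t=4: .........
.........
....oo...
....<o...
.........
.........
t=5: .........
.........
....oo...
.....o...
....v....
.........
t=6: .........
.........
....oo...
.....o...
...<o....
.........
t=7: .........
.........
....oo...
...^.o...
...oo....
.........
t=8: .........
.........
....oo...
...o>o...
...oo....
.........
t=9: .........
.........
....oo...
...ooo...
...ov....
.........
t=10: .........
.........
....oo...
...ooo...
...o.>...
.........
t=11: .........
.........
....oo...
...ooo...
...o.o...
.....v...
t=12: .........
.........
....oo...
...ooo...
...o.o...
....<o...
t=13: .........
.........
....oo...
...ooo...
...o^o...
....oo...
t=14: .........
.........
....oo...
...ooo...
...oo>...
....oo...
t=15: .........
.........
....oo...
...oo^...
...oo....
....oo...
t=16: .........
.........
....oo...
...o<....
...oo....
....oo...
t=17: .........
.........
....oo...
...o.....
...ov....
....oo...
t=18: .........
.........
....oo...
...o.....
...o.>...
....oo...
t=19: .........
.........
....oo...
...o.....
...o.o...
....ov...
t=20: .........
.........
....oo...
...o.....
...o.o...
....o.>..
t=21: ......v..
.........
....oo...
...o.....
...o.o...
....o.o..
t=22: .....<o..
.........
....oo...
...o.....
...o.o...
....o.o..
t=23: .....oo..
.........
....oo...
...o.....
...o.o...
....o^o..
t=24: .....oo..
.........
....oo...
...o.....
...o.o...
....oo>..
t=25: .....oo..
.........
....oo...
...o.....
...o.o^..
....oo...
t=26: .....oo..
.........
....oo...
...o.....
...o.oo>.
....oo...
t=27: .....oo..
.........
....oo...
...o.....
...o.ooo.
....oo.v.
t=28: .....oo..
.........
....oo...
...o.....
...o.ooo.
....oo<o.

5,6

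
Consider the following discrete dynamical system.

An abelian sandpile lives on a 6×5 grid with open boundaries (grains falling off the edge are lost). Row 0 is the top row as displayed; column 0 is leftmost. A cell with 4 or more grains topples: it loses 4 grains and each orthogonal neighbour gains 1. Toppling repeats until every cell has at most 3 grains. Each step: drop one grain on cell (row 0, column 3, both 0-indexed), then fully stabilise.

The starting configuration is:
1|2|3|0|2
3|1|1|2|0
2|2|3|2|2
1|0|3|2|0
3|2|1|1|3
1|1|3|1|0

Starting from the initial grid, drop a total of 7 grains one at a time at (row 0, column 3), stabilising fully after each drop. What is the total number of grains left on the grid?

50

0) 1|2|3|0|2
3|1|1|2|0
2|2|3|2|2
1|0|3|2|0
3|2|1|1|3
1|1|3|1|0
1) 1|2|3|1|2
3|1|1|2|0
2|2|3|2|2
1|0|3|2|0
3|2|1|1|3
1|1|3|1|0
2) 1|2|3|2|2
3|1|1|2|0
2|2|3|2|2
1|0|3|2|0
3|2|1|1|3
1|1|3|1|0
3) 1|2|3|3|2
3|1|1|2|0
2|2|3|2|2
1|0|3|2|0
3|2|1|1|3
1|1|3|1|0
4) 1|3|0|1|3
3|1|2|3|0
2|2|3|2|2
1|0|3|2|0
3|2|1|1|3
1|1|3|1|0
5) 1|3|0|2|3
3|1|2|3|0
2|2|3|2|2
1|0|3|2|0
3|2|1|1|3
1|1|3|1|0
6) 1|3|0|3|3
3|1|2|3|0
2|2|3|2|2
1|0|3|2|0
3|2|1|1|3
1|1|3|1|0
7) 1|3|1|2|0
3|1|3|0|2
2|2|3|3|2
1|0|3|2|0
3|2|1|1|3
1|1|3|1|0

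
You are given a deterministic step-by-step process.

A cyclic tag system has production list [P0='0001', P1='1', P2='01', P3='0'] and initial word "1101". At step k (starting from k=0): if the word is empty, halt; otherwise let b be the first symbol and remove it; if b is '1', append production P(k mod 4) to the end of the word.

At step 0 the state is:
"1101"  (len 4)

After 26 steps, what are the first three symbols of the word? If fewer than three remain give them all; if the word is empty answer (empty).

001

0) "1101"  (len 4)
1) "1010001"  (len 7)
2) "0100011"  (len 7)
3) "100011"  (len 6)
4) "000110"  (len 6)
5) "00110"  (len 5)
6) "0110"  (len 4)
7) "110"  (len 3)
8) "100"  (len 3)
9) "000001"  (len 6)
10) "00001"  (len 5)
11) "0001"  (len 4)
12) "001"  (len 3)
13) "01"  (len 2)
14) "1"  (len 1)
15) "01"  (len 2)
16) "1"  (len 1)
17) "0001"  (len 4)
18) "001"  (len 3)
19) "01"  (len 2)
20) "1"  (len 1)
21) "0001"  (len 4)
22) "001"  (len 3)
23) "01"  (len 2)
24) "1"  (len 1)
25) "0001"  (len 4)
26) "001"  (len 3)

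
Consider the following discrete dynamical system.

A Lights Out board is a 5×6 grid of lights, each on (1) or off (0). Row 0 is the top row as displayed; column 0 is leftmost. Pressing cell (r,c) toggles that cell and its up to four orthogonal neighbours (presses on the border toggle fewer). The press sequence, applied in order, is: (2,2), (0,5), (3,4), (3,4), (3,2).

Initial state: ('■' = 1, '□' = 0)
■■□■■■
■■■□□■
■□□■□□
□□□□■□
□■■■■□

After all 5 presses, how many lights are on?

step 0: ■■□■■■
■■■□□■
■□□■□□
□□□□■□
□■■■■□
step 1: ■■□■■■
■■□□□■
■■■□□□
□□■□■□
□■■■■□
step 2: ■■□■□□
■■□□□□
■■■□□□
□□■□■□
□■■■■□
step 3: ■■□■□□
■■□□□□
■■■□■□
□□■■□■
□■■■□□
step 4: ■■□■□□
■■□□□□
■■■□□□
□□■□■□
□■■■■□
step 5: ■■□■□□
■■□□□□
■■□□□□
□■□■■□
□■□■■□

13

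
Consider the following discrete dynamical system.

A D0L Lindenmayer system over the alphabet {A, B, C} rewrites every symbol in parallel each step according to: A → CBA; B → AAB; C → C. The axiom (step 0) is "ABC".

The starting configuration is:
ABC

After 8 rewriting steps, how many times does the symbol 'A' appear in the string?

1393

0) ABC
1) CBAAABC
2) CAABCBACBACBAAABC
3) CCBACBAAABCAABCBACAABCBACAABCBACBACBAAABC
4) CCAABCBACAABCBACBACBAAABCCBACBAAABCAABCBACCBACBAAABCAABCBACCBACBAAABCAABCBACAABCBACAABCBACBACBAAABC
5) CCCBACBAAABCAABCBACCBACBAAABCAABCBACAABCBACAABCBACBACBAAAB…CCBACBAAABCAABCBACCBACBAAABCAABCBACAABCBACAABCBACBACBAAABC  (len 239)
6) CCCAABCBACAABCBACBACBAAABCCBACBAAABCAABCBACCAABCBACAABCBAC…CCBACBAAABCAABCBACCBACBAAABCAABCBACAABCBACAABCBACBACBAAABC  (len 577)
7) CCCCBACBAAABCAABCBACCBACBAAABCAABCBACAABCBACAABCBACBACBAAA…CCBACBAAABCAABCBACCBACBAAABCAABCBACAABCBACAABCBACBACBAAABC  (len 1393)
8) CCCCAABCBACAABCBACBACBAAABCCBACBAAABCAABCBACCAABCBACAABCBA…CCBACBAAABCAABCBACCBACBAAABCAABCBACAABCBACAABCBACBACBAAABC  (len 3363)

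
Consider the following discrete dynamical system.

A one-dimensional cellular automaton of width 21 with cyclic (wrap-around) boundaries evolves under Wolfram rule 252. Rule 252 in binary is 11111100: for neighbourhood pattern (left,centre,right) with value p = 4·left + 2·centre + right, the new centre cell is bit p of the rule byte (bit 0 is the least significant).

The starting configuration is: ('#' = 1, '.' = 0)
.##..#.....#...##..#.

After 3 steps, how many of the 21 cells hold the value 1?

19

step 0: .##..#.....#...##..#.
step 1: .###.##....##..###.##
step 2: ########...###.######
step 3: #########..##########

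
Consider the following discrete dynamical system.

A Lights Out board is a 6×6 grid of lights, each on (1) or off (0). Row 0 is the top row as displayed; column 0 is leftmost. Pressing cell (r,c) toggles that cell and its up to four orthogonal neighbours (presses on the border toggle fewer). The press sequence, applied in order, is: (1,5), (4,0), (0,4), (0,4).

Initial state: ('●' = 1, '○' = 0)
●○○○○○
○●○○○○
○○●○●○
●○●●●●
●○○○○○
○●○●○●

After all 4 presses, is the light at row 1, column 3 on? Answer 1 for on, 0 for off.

gen 0: ●○○○○○
○●○○○○
○○●○●○
●○●●●●
●○○○○○
○●○●○●
gen 1: ●○○○○●
○●○○●●
○○●○●●
●○●●●●
●○○○○○
○●○●○●
gen 2: ●○○○○●
○●○○●●
○○●○●●
○○●●●●
○●○○○○
●●○●○●
gen 3: ●○○●●○
○●○○○●
○○●○●●
○○●●●●
○●○○○○
●●○●○●
gen 4: ●○○○○●
○●○○●●
○○●○●●
○○●●●●
○●○○○○
●●○●○●

0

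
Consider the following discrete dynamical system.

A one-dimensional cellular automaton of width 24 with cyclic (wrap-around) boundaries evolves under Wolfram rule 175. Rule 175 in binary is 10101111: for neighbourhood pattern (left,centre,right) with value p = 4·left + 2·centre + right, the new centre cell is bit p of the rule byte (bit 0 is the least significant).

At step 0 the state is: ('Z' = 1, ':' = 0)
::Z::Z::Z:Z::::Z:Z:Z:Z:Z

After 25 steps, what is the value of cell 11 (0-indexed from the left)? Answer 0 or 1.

0) ::Z::Z::Z:Z::::Z:Z:Z:Z:Z
1) :ZZ:ZZ:ZZZZ:ZZZZZZZZZZZZ
2) ZZ:ZZ:ZZZZ:ZZZZZZZZZZZZ:
3) Z:ZZ:ZZZZ:ZZZZZZZZZZZZ:Z
4) :ZZ:ZZZZ:ZZZZZZZZZZZZ:ZZ
5) ZZ:ZZZZ:ZZZZZZZZZZZZ:ZZ:
6) Z:ZZZZ:ZZZZZZZZZZZZ:ZZ:Z
7) :ZZZZ:ZZZZZZZZZZZZ:ZZ:ZZ
8) ZZZZ:ZZZZZZZZZZZZ:ZZ:ZZ:
9) ZZZ:ZZZZZZZZZZZZ:ZZ:ZZ:Z
10) ZZ:ZZZZZZZZZZZZ:ZZ:ZZ:ZZ
11) Z:ZZZZZZZZZZZZ:ZZ:ZZ:ZZZ
12) :ZZZZZZZZZZZZ:ZZ:ZZ:ZZZZ
13) ZZZZZZZZZZZZ:ZZ:ZZ:ZZZZ:
14) ZZZZZZZZZZZ:ZZ:ZZ:ZZZZ:Z
15) ZZZZZZZZZZ:ZZ:ZZ:ZZZZ:ZZ
16) ZZZZZZZZZ:ZZ:ZZ:ZZZZ:ZZZ
17) ZZZZZZZZ:ZZ:ZZ:ZZZZ:ZZZZ
18) ZZZZZZZ:ZZ:ZZ:ZZZZ:ZZZZZ
19) ZZZZZZ:ZZ:ZZ:ZZZZ:ZZZZZZ
20) ZZZZZ:ZZ:ZZ:ZZZZ:ZZZZZZZ
21) ZZZZ:ZZ:ZZ:ZZZZ:ZZZZZZZZ
22) ZZZ:ZZ:ZZ:ZZZZ:ZZZZZZZZZ
23) ZZ:ZZ:ZZ:ZZZZ:ZZZZZZZZZZ
24) Z:ZZ:ZZ:ZZZZ:ZZZZZZZZZZZ
25) :ZZ:ZZ:ZZZZ:ZZZZZZZZZZZZ

0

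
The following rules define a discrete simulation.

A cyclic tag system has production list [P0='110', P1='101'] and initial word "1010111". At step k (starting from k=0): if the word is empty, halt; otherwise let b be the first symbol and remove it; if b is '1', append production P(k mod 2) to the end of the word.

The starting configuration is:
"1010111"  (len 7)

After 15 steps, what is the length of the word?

25

k=0  "1010111"  (len 7)
k=1  "010111110"  (len 9)
k=2  "10111110"  (len 8)
k=3  "0111110110"  (len 10)
k=4  "111110110"  (len 9)
k=5  "11110110110"  (len 11)
k=6  "1110110110101"  (len 13)
k=7  "110110110101110"  (len 15)
k=8  "10110110101110101"  (len 17)
k=9  "0110110101110101110"  (len 19)
k=10  "110110101110101110"  (len 18)
k=11  "10110101110101110110"  (len 20)
k=12  "0110101110101110110101"  (len 22)
k=13  "110101110101110110101"  (len 21)
k=14  "10101110101110110101101"  (len 23)
k=15  "0101110101110110101101110"  (len 25)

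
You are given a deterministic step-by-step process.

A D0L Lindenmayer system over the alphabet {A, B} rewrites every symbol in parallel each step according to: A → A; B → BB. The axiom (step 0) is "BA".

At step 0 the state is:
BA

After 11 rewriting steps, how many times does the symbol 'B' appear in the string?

2048

gen 0: BA
gen 1: BBA
gen 2: BBBBA
gen 3: BBBBBBBBA
gen 4: BBBBBBBBBBBBBBBBA
gen 5: BBBBBBBBBBBBBBBBBBBBBBBBBBBBBBBBA
gen 6: BBBBBBBBBBBBBBBBBBBBBBBBBBBBBBBBBBBBBBBBBBBBBBBBBBBBBBBBBBBBBBBBA
gen 7: BBBBBBBBBBBBBBBBBBBBBBBBBBBBBBBBBBBBBBBBBBBBBBBBBBBBBBBBBB…BBBBBBBBBBBBBBBBBBBBBBBBBBBBBBBBBBBBBBBBBBBBBBBBBBBBBBBBBA  (len 129)
gen 8: BBBBBBBBBBBBBBBBBBBBBBBBBBBBBBBBBBBBBBBBBBBBBBBBBBBBBBBBBB…BBBBBBBBBBBBBBBBBBBBBBBBBBBBBBBBBBBBBBBBBBBBBBBBBBBBBBBBBA  (len 257)
gen 9: BBBBBBBBBBBBBBBBBBBBBBBBBBBBBBBBBBBBBBBBBBBBBBBBBBBBBBBBBB…BBBBBBBBBBBBBBBBBBBBBBBBBBBBBBBBBBBBBBBBBBBBBBBBBBBBBBBBBA  (len 513)
gen 10: BBBBBBBBBBBBBBBBBBBBBBBBBBBBBBBBBBBBBBBBBBBBBBBBBBBBBBBBBB…BBBBBBBBBBBBBBBBBBBBBBBBBBBBBBBBBBBBBBBBBBBBBBBBBBBBBBBBBA  (len 1025)
gen 11: BBBBBBBBBBBBBBBBBBBBBBBBBBBBBBBBBBBBBBBBBBBBBBBBBBBBBBBBBB…BBBBBBBBBBBBBBBBBBBBBBBBBBBBBBBBBBBBBBBBBBBBBBBBBBBBBBBBBA  (len 2049)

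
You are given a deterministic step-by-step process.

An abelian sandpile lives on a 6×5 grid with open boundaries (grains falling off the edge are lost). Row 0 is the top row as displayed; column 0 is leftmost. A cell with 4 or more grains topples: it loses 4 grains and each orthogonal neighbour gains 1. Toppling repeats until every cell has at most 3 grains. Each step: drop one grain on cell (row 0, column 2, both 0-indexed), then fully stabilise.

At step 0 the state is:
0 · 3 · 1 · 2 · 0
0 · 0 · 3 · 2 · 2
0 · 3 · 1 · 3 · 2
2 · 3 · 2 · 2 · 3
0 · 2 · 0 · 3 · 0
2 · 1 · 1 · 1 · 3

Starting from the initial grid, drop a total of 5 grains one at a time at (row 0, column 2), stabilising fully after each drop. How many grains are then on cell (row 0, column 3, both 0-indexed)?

1

0) 0 · 3 · 1 · 2 · 0
0 · 0 · 3 · 2 · 2
0 · 3 · 1 · 3 · 2
2 · 3 · 2 · 2 · 3
0 · 2 · 0 · 3 · 0
2 · 1 · 1 · 1 · 3
1) 0 · 3 · 2 · 2 · 0
0 · 0 · 3 · 2 · 2
0 · 3 · 1 · 3 · 2
2 · 3 · 2 · 2 · 3
0 · 2 · 0 · 3 · 0
2 · 1 · 1 · 1 · 3
2) 0 · 3 · 3 · 2 · 0
0 · 0 · 3 · 2 · 2
0 · 3 · 1 · 3 · 2
2 · 3 · 2 · 2 · 3
0 · 2 · 0 · 3 · 0
2 · 1 · 1 · 1 · 3
3) 1 · 0 · 2 · 3 · 0
0 · 2 · 0 · 3 · 2
0 · 3 · 2 · 3 · 2
2 · 3 · 2 · 2 · 3
0 · 2 · 0 · 3 · 0
2 · 1 · 1 · 1 · 3
4) 1 · 0 · 3 · 3 · 0
0 · 2 · 0 · 3 · 2
0 · 3 · 2 · 3 · 2
2 · 3 · 2 · 2 · 3
0 · 2 · 0 · 3 · 0
2 · 1 · 1 · 1 · 3
5) 1 · 1 · 1 · 1 · 1
0 · 2 · 2 · 1 · 3
0 · 3 · 3 · 0 · 3
2 · 3 · 2 · 3 · 3
0 · 2 · 0 · 3 · 0
2 · 1 · 1 · 1 · 3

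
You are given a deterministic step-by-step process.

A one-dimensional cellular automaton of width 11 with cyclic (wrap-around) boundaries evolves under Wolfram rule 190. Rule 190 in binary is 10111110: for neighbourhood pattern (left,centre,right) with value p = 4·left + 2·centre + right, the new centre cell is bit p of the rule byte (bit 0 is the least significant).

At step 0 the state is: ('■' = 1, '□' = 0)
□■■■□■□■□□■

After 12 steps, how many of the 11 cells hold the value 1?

10

[0] □■■■□■□■□□■
[1] ■■■□■■■■■■■
[2] ■■□■■■■■■■■
[3] ■□■■■■■■■■■
[4] □■■■■■■■■■■
[5] ■■■■■■■■■■□
[6] ■■■■■■■■■□■
[7] ■■■■■■■■□■■
[8] ■■■■■■■□■■■
[9] ■■■■■■□■■■■
[10] ■■■■■□■■■■■
[11] ■■■■□■■■■■■
[12] ■■■□■■■■■■■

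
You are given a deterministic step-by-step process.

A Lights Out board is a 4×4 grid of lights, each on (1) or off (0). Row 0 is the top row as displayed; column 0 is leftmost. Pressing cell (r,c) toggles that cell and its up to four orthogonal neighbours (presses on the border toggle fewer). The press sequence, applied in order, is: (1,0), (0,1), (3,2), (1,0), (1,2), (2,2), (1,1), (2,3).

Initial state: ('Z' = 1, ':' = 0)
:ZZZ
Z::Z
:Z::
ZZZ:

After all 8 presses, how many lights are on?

k=0  :ZZZ
Z::Z
:Z::
ZZZ:
k=1  ZZZZ
:Z:Z
ZZ::
ZZZ:
k=2  :::Z
:::Z
ZZ::
ZZZ:
k=3  :::Z
:::Z
ZZZ:
Z::Z
k=4  Z::Z
ZZ:Z
:ZZ:
Z::Z
k=5  Z:ZZ
Z:Z:
:Z::
Z::Z
k=6  Z:ZZ
Z:::
::ZZ
Z:ZZ
k=7  ZZZZ
:ZZ:
:ZZZ
Z:ZZ
k=8  ZZZZ
:ZZZ
:Z::
Z:Z:

10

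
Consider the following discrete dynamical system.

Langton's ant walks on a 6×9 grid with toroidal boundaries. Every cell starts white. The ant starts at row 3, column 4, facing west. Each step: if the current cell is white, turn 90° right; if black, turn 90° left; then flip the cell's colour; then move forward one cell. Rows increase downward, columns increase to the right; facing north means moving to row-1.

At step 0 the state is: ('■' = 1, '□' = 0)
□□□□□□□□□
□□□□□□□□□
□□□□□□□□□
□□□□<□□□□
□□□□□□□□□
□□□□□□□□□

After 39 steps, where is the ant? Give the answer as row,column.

3,7

0) □□□□□□□□□
□□□□□□□□□
□□□□□□□□□
□□□□<□□□□
□□□□□□□□□
□□□□□□□□□
1) □□□□□□□□□
□□□□□□□□□
□□□□^□□□□
□□□□■□□□□
□□□□□□□□□
□□□□□□□□□
2) □□□□□□□□□
□□□□□□□□□
□□□□■>□□□
□□□□■□□□□
□□□□□□□□□
□□□□□□□□□
3) □□□□□□□□□
□□□□□□□□□
□□□□■■□□□
□□□□■v□□□
□□□□□□□□□
□□□□□□□□□
4) □□□□□□□□□
□□□□□□□□□
□□□□■■□□□
□□□□<■□□□
□□□□□□□□□
□□□□□□□□□
5) □□□□□□□□□
□□□□□□□□□
□□□□■■□□□
□□□□□■□□□
□□□□v□□□□
□□□□□□□□□
6) □□□□□□□□□
□□□□□□□□□
□□□□■■□□□
□□□□□■□□□
□□□<■□□□□
□□□□□□□□□
7) □□□□□□□□□
□□□□□□□□□
□□□□■■□□□
□□□^□■□□□
□□□■■□□□□
□□□□□□□□□
8) □□□□□□□□□
□□□□□□□□□
□□□□■■□□□
□□□■>■□□□
□□□■■□□□□
□□□□□□□□□
9) □□□□□□□□□
□□□□□□□□□
□□□□■■□□□
□□□■■■□□□
□□□■v□□□□
□□□□□□□□□
10) □□□□□□□□□
□□□□□□□□□
□□□□■■□□□
□□□■■■□□□
□□□■□>□□□
□□□□□□□□□
11) □□□□□□□□□
□□□□□□□□□
□□□□■■□□□
□□□■■■□□□
□□□■□■□□□
□□□□□v□□□
12) □□□□□□□□□
□□□□□□□□□
□□□□■■□□□
□□□■■■□□□
□□□■□■□□□
□□□□<■□□□
13) □□□□□□□□□
□□□□□□□□□
□□□□■■□□□
□□□■■■□□□
□□□■^■□□□
□□□□■■□□□
14) □□□□□□□□□
□□□□□□□□□
□□□□■■□□□
□□□■■■□□□
□□□■■>□□□
□□□□■■□□□
15) □□□□□□□□□
□□□□□□□□□
□□□□■■□□□
□□□■■^□□□
□□□■■□□□□
□□□□■■□□□
16) □□□□□□□□□
□□□□□□□□□
□□□□■■□□□
□□□■<□□□□
□□□■■□□□□
□□□□■■□□□
17) □□□□□□□□□
□□□□□□□□□
□□□□■■□□□
□□□■□□□□□
□□□■v□□□□
□□□□■■□□□
18) □□□□□□□□□
□□□□□□□□□
□□□□■■□□□
□□□■□□□□□
□□□■□>□□□
□□□□■■□□□
19) □□□□□□□□□
□□□□□□□□□
□□□□■■□□□
□□□■□□□□□
□□□■□■□□□
□□□□■v□□□
20) □□□□□□□□□
□□□□□□□□□
□□□□■■□□□
□□□■□□□□□
□□□■□■□□□
□□□□■□>□□
21) □□□□□□v□□
□□□□□□□□□
□□□□■■□□□
□□□■□□□□□
□□□■□■□□□
□□□□■□■□□
22) □□□□□<■□□
□□□□□□□□□
□□□□■■□□□
□□□■□□□□□
□□□■□■□□□
□□□□■□■□□
23) □□□□□■■□□
□□□□□□□□□
□□□□■■□□□
□□□■□□□□□
□□□■□■□□□
□□□□■^■□□
24) □□□□□■■□□
□□□□□□□□□
□□□□■■□□□
□□□■□□□□□
□□□■□■□□□
□□□□■■>□□
25) □□□□□■■□□
□□□□□□□□□
□□□□■■□□□
□□□■□□□□□
□□□■□■^□□
□□□□■■□□□
26) □□□□□■■□□
□□□□□□□□□
□□□□■■□□□
□□□■□□□□□
□□□■□■■>□
□□□□■■□□□
27) □□□□□■■□□
□□□□□□□□□
□□□□■■□□□
□□□■□□□□□
□□□■□■■■□
□□□□■■□v□
28) □□□□□■■□□
□□□□□□□□□
□□□□■■□□□
□□□■□□□□□
□□□■□■■■□
□□□□■■<■□
29) □□□□□■■□□
□□□□□□□□□
□□□□■■□□□
□□□■□□□□□
□□□■□■^■□
□□□□■■■■□
30) □□□□□■■□□
□□□□□□□□□
□□□□■■□□□
□□□■□□□□□
□□□■□<□■□
□□□□■■■■□
31) □□□□□■■□□
□□□□□□□□□
□□□□■■□□□
□□□■□□□□□
□□□■□□□■□
□□□□■v■■□
32) □□□□□■■□□
□□□□□□□□□
□□□□■■□□□
□□□■□□□□□
□□□■□□□■□
□□□□■□>■□
33) □□□□□■■□□
□□□□□□□□□
□□□□■■□□□
□□□■□□□□□
□□□■□□^■□
□□□□■□□■□
34) □□□□□■■□□
□□□□□□□□□
□□□□■■□□□
□□□■□□□□□
□□□■□□■>□
□□□□■□□■□
35) □□□□□■■□□
□□□□□□□□□
□□□□■■□□□
□□□■□□□^□
□□□■□□■□□
□□□□■□□■□
36) □□□□□■■□□
□□□□□□□□□
□□□□■■□□□
□□□■□□□■>
□□□■□□■□□
□□□□■□□■□
37) □□□□□■■□□
□□□□□□□□□
□□□□■■□□□
□□□■□□□■■
□□□■□□■□v
□□□□■□□■□
38) □□□□□■■□□
□□□□□□□□□
□□□□■■□□□
□□□■□□□■■
□□□■□□■<■
□□□□■□□■□
39) □□□□□■■□□
□□□□□□□□□
□□□□■■□□□
□□□■□□□^■
□□□■□□■■■
□□□□■□□■□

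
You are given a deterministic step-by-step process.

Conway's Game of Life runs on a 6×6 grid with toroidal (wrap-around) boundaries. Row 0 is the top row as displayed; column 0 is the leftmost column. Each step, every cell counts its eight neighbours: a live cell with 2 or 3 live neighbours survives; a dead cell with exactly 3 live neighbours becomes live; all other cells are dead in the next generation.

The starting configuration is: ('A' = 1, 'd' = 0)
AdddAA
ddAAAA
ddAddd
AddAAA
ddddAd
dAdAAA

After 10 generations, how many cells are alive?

17

0) AdddAA
ddAAAA
ddAddd
AddAAA
ddddAd
dAdAAA
1) dAdddd
AAAddd
AAAddd
dddAAA
ddAddd
dddAdd
2) AAdddd
dddddd
ddddAd
AddAAA
ddAddd
ddAddd
3) dAdddd
dddddd
dddAAd
dddAAA
dAAdAA
ddAddd
4) dddddd
dddddd
dddAdA
Addddd
AAAddA
AdAAdd
5) dddddd
dddddd
dddddd
ddAdAd
ddAAdA
AdAAdA
6) dddddd
dddddd
dddddd
ddAdAd
AddddA
AAAAdA
7) AAAddd
dddddd
dddddd
dddddA
dddddd
dAAdAA
8) AdAAdA
dAdddd
dddddd
dddddd
AdddAA
ddAAdA
9) AddAdA
AAAddd
dddddd
dddddA
AddAAA
ddAddd
10) AddAdA
AAAddA
AAdddd
AddddA
AddAAA
dAAddd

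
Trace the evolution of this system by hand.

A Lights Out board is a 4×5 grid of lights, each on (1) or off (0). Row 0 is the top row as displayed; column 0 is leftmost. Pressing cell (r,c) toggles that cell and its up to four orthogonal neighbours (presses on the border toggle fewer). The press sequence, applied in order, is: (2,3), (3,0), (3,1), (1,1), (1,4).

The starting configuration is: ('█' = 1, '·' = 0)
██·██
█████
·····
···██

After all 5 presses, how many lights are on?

8

k=0  ██·██
█████
·····
···██
k=1  ██·██
███·█
··███
····█
k=2  ██·██
███·█
█·███
██··█
k=3  ██·██
███·█
█████
··█·█
k=4  █··██
····█
█·███
··█·█
k=5  █··█·
···█·
█·██·
··█·█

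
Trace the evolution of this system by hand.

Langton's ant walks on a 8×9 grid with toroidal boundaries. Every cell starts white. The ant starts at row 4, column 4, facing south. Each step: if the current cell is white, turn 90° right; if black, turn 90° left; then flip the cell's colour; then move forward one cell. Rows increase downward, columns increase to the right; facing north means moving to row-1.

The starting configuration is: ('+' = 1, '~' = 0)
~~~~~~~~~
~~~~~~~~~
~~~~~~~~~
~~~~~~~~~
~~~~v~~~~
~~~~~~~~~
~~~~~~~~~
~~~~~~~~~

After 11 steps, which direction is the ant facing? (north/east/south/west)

0) ~~~~~~~~~
~~~~~~~~~
~~~~~~~~~
~~~~~~~~~
~~~~v~~~~
~~~~~~~~~
~~~~~~~~~
~~~~~~~~~
1) ~~~~~~~~~
~~~~~~~~~
~~~~~~~~~
~~~~~~~~~
~~~<+~~~~
~~~~~~~~~
~~~~~~~~~
~~~~~~~~~
2) ~~~~~~~~~
~~~~~~~~~
~~~~~~~~~
~~~^~~~~~
~~~++~~~~
~~~~~~~~~
~~~~~~~~~
~~~~~~~~~
3) ~~~~~~~~~
~~~~~~~~~
~~~~~~~~~
~~~+>~~~~
~~~++~~~~
~~~~~~~~~
~~~~~~~~~
~~~~~~~~~
4) ~~~~~~~~~
~~~~~~~~~
~~~~~~~~~
~~~++~~~~
~~~+v~~~~
~~~~~~~~~
~~~~~~~~~
~~~~~~~~~
5) ~~~~~~~~~
~~~~~~~~~
~~~~~~~~~
~~~++~~~~
~~~+~>~~~
~~~~~~~~~
~~~~~~~~~
~~~~~~~~~
6) ~~~~~~~~~
~~~~~~~~~
~~~~~~~~~
~~~++~~~~
~~~+~+~~~
~~~~~v~~~
~~~~~~~~~
~~~~~~~~~
7) ~~~~~~~~~
~~~~~~~~~
~~~~~~~~~
~~~++~~~~
~~~+~+~~~
~~~~<+~~~
~~~~~~~~~
~~~~~~~~~
8) ~~~~~~~~~
~~~~~~~~~
~~~~~~~~~
~~~++~~~~
~~~+^+~~~
~~~~++~~~
~~~~~~~~~
~~~~~~~~~
9) ~~~~~~~~~
~~~~~~~~~
~~~~~~~~~
~~~++~~~~
~~~++>~~~
~~~~++~~~
~~~~~~~~~
~~~~~~~~~
10) ~~~~~~~~~
~~~~~~~~~
~~~~~~~~~
~~~++^~~~
~~~++~~~~
~~~~++~~~
~~~~~~~~~
~~~~~~~~~
11) ~~~~~~~~~
~~~~~~~~~
~~~~~~~~~
~~~+++>~~
~~~++~~~~
~~~~++~~~
~~~~~~~~~
~~~~~~~~~

east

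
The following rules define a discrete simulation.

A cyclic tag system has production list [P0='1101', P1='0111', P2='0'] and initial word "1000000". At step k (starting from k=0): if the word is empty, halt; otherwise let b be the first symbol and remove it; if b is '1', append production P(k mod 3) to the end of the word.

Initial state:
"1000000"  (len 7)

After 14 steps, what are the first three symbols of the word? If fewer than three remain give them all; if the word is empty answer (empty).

[0] "1000000"  (len 7)
[1] "0000001101"  (len 10)
[2] "000001101"  (len 9)
[3] "00001101"  (len 8)
[4] "0001101"  (len 7)
[5] "001101"  (len 6)
[6] "01101"  (len 5)
[7] "1101"  (len 4)
[8] "1010111"  (len 7)
[9] "0101110"  (len 7)
[10] "101110"  (len 6)
[11] "011100111"  (len 9)
[12] "11100111"  (len 8)
[13] "11001111101"  (len 11)
[14] "10011111010111"  (len 14)

100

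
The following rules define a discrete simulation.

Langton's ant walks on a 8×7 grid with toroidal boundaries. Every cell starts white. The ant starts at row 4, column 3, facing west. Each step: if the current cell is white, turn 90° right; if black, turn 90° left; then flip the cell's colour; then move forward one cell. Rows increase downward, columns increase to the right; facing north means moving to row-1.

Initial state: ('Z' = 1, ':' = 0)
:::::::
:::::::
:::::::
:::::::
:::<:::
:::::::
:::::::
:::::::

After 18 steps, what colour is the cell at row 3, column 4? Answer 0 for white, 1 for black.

1

k=0  :::::::
:::::::
:::::::
:::::::
:::<:::
:::::::
:::::::
:::::::
k=1  :::::::
:::::::
:::::::
:::^:::
:::Z:::
:::::::
:::::::
:::::::
k=2  :::::::
:::::::
:::::::
:::Z>::
:::Z:::
:::::::
:::::::
:::::::
k=3  :::::::
:::::::
:::::::
:::ZZ::
:::Zv::
:::::::
:::::::
:::::::
k=4  :::::::
:::::::
:::::::
:::ZZ::
:::<Z::
:::::::
:::::::
:::::::
k=5  :::::::
:::::::
:::::::
:::ZZ::
::::Z::
:::v:::
:::::::
:::::::
k=6  :::::::
:::::::
:::::::
:::ZZ::
::::Z::
::<Z:::
:::::::
:::::::
k=7  :::::::
:::::::
:::::::
:::ZZ::
::^:Z::
::ZZ:::
:::::::
:::::::
k=8  :::::::
:::::::
:::::::
:::ZZ::
::Z>Z::
::ZZ:::
:::::::
:::::::
k=9  :::::::
:::::::
:::::::
:::ZZ::
::ZZZ::
::Zv:::
:::::::
:::::::
k=10  :::::::
:::::::
:::::::
:::ZZ::
::ZZZ::
::Z:>::
:::::::
:::::::
k=11  :::::::
:::::::
:::::::
:::ZZ::
::ZZZ::
::Z:Z::
::::v::
:::::::
k=12  :::::::
:::::::
:::::::
:::ZZ::
::ZZZ::
::Z:Z::
:::<Z::
:::::::
k=13  :::::::
:::::::
:::::::
:::ZZ::
::ZZZ::
::Z^Z::
:::ZZ::
:::::::
k=14  :::::::
:::::::
:::::::
:::ZZ::
::ZZZ::
::ZZ>::
:::ZZ::
:::::::
k=15  :::::::
:::::::
:::::::
:::ZZ::
::ZZ^::
::ZZ:::
:::ZZ::
:::::::
k=16  :::::::
:::::::
:::::::
:::ZZ::
::Z<:::
::ZZ:::
:::ZZ::
:::::::
k=17  :::::::
:::::::
:::::::
:::ZZ::
::Z::::
::Zv:::
:::ZZ::
:::::::
k=18  :::::::
:::::::
:::::::
:::ZZ::
::Z::::
::Z:>::
:::ZZ::
:::::::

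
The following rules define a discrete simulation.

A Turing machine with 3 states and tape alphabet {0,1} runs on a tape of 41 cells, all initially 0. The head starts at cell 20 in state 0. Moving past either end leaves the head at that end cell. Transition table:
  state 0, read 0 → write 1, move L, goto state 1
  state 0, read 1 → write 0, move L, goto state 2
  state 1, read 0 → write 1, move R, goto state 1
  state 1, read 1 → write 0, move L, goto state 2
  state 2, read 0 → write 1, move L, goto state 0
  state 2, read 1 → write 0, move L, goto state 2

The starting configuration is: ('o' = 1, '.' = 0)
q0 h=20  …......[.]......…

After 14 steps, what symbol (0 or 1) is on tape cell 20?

0

k=0  q0 h=20  …......[.]......…
k=1  q1 h=19  …......[.]o.....…
k=2  q1 h=20  ….....o[o]......…
k=3  q2 h=19  …......[o]......…
k=4  q2 h=18  …......[.]......…
k=5  q0 h=17  …......[.]o.....…
k=6  q1 h=16  …......[.]oo....…
k=7  q1 h=17  ….....o[o]o.....…
k=8  q2 h=16  …......[o].o....…
k=9  q2 h=15  …......[.]..o...…
k=10  q0 h=14  …......[.]o..o..…
k=11  q1 h=13  …......[.]oo..o.…
k=12  q1 h=14  ….....o[o]o..o..…
k=13  q2 h=13  …......[o].o..o.…
k=14  q2 h=12  …......[.]..o..o…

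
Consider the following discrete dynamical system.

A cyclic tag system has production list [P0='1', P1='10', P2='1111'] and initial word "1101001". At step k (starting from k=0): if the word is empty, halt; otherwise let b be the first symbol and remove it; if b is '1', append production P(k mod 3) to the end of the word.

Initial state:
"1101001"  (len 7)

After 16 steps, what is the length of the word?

k=0  "1101001"  (len 7)
k=1  "1010011"  (len 7)
k=2  "01001110"  (len 8)
k=3  "1001110"  (len 7)
k=4  "0011101"  (len 7)
k=5  "011101"  (len 6)
k=6  "11101"  (len 5)
k=7  "11011"  (len 5)
k=8  "101110"  (len 6)
k=9  "011101111"  (len 9)
k=10  "11101111"  (len 8)
k=11  "110111110"  (len 9)
k=12  "101111101111"  (len 12)
k=13  "011111011111"  (len 12)
k=14  "11111011111"  (len 11)
k=15  "11110111111111"  (len 14)
k=16  "11101111111111"  (len 14)

14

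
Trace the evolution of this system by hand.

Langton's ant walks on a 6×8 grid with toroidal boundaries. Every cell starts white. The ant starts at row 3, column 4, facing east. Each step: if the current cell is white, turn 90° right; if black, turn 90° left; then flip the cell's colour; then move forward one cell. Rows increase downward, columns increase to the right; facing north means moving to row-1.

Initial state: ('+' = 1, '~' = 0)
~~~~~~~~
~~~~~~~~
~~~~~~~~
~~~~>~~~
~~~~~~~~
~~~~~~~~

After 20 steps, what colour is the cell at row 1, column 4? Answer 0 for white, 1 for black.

step 0: ~~~~~~~~
~~~~~~~~
~~~~~~~~
~~~~>~~~
~~~~~~~~
~~~~~~~~
step 1: ~~~~~~~~
~~~~~~~~
~~~~~~~~
~~~~+~~~
~~~~v~~~
~~~~~~~~
step 2: ~~~~~~~~
~~~~~~~~
~~~~~~~~
~~~~+~~~
~~~<+~~~
~~~~~~~~
step 3: ~~~~~~~~
~~~~~~~~
~~~~~~~~
~~~^+~~~
~~~++~~~
~~~~~~~~
step 4: ~~~~~~~~
~~~~~~~~
~~~~~~~~
~~~+>~~~
~~~++~~~
~~~~~~~~
step 5: ~~~~~~~~
~~~~~~~~
~~~~^~~~
~~~+~~~~
~~~++~~~
~~~~~~~~
step 6: ~~~~~~~~
~~~~~~~~
~~~~+>~~
~~~+~~~~
~~~++~~~
~~~~~~~~
step 7: ~~~~~~~~
~~~~~~~~
~~~~++~~
~~~+~v~~
~~~++~~~
~~~~~~~~
step 8: ~~~~~~~~
~~~~~~~~
~~~~++~~
~~~+<+~~
~~~++~~~
~~~~~~~~
step 9: ~~~~~~~~
~~~~~~~~
~~~~^+~~
~~~+++~~
~~~++~~~
~~~~~~~~
step 10: ~~~~~~~~
~~~~~~~~
~~~<~+~~
~~~+++~~
~~~++~~~
~~~~~~~~
step 11: ~~~~~~~~
~~~^~~~~
~~~+~+~~
~~~+++~~
~~~++~~~
~~~~~~~~
step 12: ~~~~~~~~
~~~+>~~~
~~~+~+~~
~~~+++~~
~~~++~~~
~~~~~~~~
step 13: ~~~~~~~~
~~~++~~~
~~~+v+~~
~~~+++~~
~~~++~~~
~~~~~~~~
step 14: ~~~~~~~~
~~~++~~~
~~~<++~~
~~~+++~~
~~~++~~~
~~~~~~~~
step 15: ~~~~~~~~
~~~++~~~
~~~~++~~
~~~v++~~
~~~++~~~
~~~~~~~~
step 16: ~~~~~~~~
~~~++~~~
~~~~++~~
~~~~>+~~
~~~++~~~
~~~~~~~~
step 17: ~~~~~~~~
~~~++~~~
~~~~^+~~
~~~~~+~~
~~~++~~~
~~~~~~~~
step 18: ~~~~~~~~
~~~++~~~
~~~<~+~~
~~~~~+~~
~~~++~~~
~~~~~~~~
step 19: ~~~~~~~~
~~~^+~~~
~~~+~+~~
~~~~~+~~
~~~++~~~
~~~~~~~~
step 20: ~~~~~~~~
~~<~+~~~
~~~+~+~~
~~~~~+~~
~~~++~~~
~~~~~~~~

1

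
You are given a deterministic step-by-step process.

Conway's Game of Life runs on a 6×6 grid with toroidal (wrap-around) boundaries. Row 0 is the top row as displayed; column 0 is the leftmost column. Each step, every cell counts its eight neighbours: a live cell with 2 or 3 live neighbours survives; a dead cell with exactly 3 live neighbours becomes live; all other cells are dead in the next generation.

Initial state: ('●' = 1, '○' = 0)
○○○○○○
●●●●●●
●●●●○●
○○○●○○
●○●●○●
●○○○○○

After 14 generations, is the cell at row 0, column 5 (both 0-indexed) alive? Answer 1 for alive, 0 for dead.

1

[0] ○○○○○○
●●●●●●
●●●●○●
○○○●○○
●○●●○●
●○○○○○
[1] ○○●●●○
○○○○○○
○○○○○○
○○○○○○
●●●●●●
●●○○○●
[2] ●●●●●●
○○○●○○
○○○○○○
●●●●●●
○○●●●○
○○○○○○
[3] ●●●●●●
●●○●○●
●●○○○●
●●○○○●
●○○○○○
●○○○○○
[4] ○○○●○○
○○○●○○
○○○○○○
○○○○○○
○○○○○○
○○●●●○
[5] ○○○○○○
○○○○○○
○○○○○○
○○○○○○
○○○●○○
○○●●●○
[6] ○○○●○○
○○○○○○
○○○○○○
○○○○○○
○○●●●○
○○●●●○
[7] ○○●●●○
○○○○○○
○○○○○○
○○○●○○
○○●○●○
○○○○○○
[8] ○○○●○○
○○○●○○
○○○○○○
○○○●○○
○○○●○○
○○●○●○
[9] ○○●●●○
○○○○○○
○○○○○○
○○○○○○
○○●●●○
○○●○●○
[10] ○○●○●○
○○○●○○
○○○○○○
○○○●○○
○○●○●○
○●○○○●
[11] ○○●●●○
○○○●○○
○○○○○○
○○○●○○
○○●●●○
○●●○●●
[12] ○●○○○●
○○●●●○
○○○○○○
○○●●●○
○●○○○●
○●○○○●
[13] ○●○●○●
○○●●●○
○○○○○○
○○●●●○
○●○●○●
○●●○●●
[14] ○●○○○●
○○●●●○
○○○○○○
○○●●●○
○●○○○●
○●○○○●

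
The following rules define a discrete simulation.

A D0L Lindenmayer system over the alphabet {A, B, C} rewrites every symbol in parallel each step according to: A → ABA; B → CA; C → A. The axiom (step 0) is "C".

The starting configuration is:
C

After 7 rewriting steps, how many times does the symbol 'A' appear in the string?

214

[0] C
[1] A
[2] ABA
[3] ABACAABA
[4] ABACAABAAABAABACAABA
[5] ABACAABAAABAABACAABAABAABACAABAABACAABAAABAABACAABA
[6] ABACAABAAABAABACAABAABAABACAABAABACAABAAABAABACAABAABACAAB…BACAABAABACAABAAABAABACAABAABAABACAABAABACAABAAABAABACAABA  (len 130)
[7] ABACAABAAABAABACAABAABAABACAABAABACAABAAABAABACAABAABACAAB…BACAABAABACAABAAABAABACAABAABAABACAABAABACAABAAABAABACAABA  (len 331)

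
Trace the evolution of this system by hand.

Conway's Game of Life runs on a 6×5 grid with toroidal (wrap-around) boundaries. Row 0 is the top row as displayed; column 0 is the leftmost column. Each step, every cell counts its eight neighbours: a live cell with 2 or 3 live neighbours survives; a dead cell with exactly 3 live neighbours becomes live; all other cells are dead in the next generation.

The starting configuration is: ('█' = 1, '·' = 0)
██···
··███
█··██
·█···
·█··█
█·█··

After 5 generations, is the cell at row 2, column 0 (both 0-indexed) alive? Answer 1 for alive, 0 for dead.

k=0  ██···
··███
█··██
·█···
·█··█
█·█··
k=1  █····
··█··
██···
·███·
·██··
··█·█
k=2  ·█·█·
█····
█··█·
···█·
█····
█·██·
k=3  ██·█·
███··
·····
·····
·███·
█·██·
k=4  ···█·
█·█·█
·█···
··█··
·█·██
█····
k=5  ██·█·
█████
████·
████·
█████
█·██·

1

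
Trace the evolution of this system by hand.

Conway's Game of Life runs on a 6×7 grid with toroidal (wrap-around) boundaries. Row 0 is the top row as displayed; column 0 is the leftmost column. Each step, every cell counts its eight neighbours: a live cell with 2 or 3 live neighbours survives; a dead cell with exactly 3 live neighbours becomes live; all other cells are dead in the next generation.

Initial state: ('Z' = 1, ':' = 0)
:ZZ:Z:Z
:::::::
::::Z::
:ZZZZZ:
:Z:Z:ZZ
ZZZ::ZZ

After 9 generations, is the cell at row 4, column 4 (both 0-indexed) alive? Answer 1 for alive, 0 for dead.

0

[0] :ZZ:Z:Z
:::::::
::::Z::
:ZZZZZ:
:Z:Z:ZZ
ZZZ::ZZ
[1] ::ZZ::Z
:::Z:Z:
::Z:ZZ:
ZZ::::Z
:::::::
:::::::
[2] ::ZZZ::
:::::ZZ
ZZZZZZ:
ZZ:::ZZ
Z::::::
:::::::
[3] :::ZZZ:
Z:::::Z
::ZZ:::
:::Z:Z:
ZZ:::::
:::Z:::
[4] :::ZZZZ
::Z::ZZ
::ZZZ:Z
:Z:ZZ::
::Z:Z::
::ZZ:::
[5] ::::::Z
Z:Z::::
ZZ::::Z
:Z:::::
:Z::Z::
::Z::::
[6] :Z:::::
:::::::
::Z:::Z
:ZZ::::
:ZZ::::
:::::::
[7] :::::::
:::::::
:ZZ::::
Z::Z:::
:ZZ::::
:ZZ::::
[8] :::::::
:::::::
:ZZ::::
Z::Z:::
Z::Z:::
:ZZ::::
[9] :::::::
:::::::
:ZZ::::
Z::Z:::
Z::Z:::
:ZZ::::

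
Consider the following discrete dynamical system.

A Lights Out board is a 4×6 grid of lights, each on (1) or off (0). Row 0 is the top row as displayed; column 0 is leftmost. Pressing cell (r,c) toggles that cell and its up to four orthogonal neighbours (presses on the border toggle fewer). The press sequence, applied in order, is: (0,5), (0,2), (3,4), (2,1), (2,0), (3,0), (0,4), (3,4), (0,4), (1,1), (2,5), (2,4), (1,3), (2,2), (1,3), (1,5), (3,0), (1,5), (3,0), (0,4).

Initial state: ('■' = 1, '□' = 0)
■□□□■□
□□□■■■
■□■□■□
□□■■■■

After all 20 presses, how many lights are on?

t=0: ■□□□■□
□□□■■■
■□■□■□
□□■■■■
t=1: ■□□□□■
□□□■■□
■□■□■□
□□■■■■
t=2: ■■■■□■
□□■■■□
■□■□■□
□□■■■■
t=3: ■■■■□■
□□■■■□
■□■□□□
□□■□□□
t=4: ■■■■□■
□■■■■□
□■□□□□
□■■□□□
t=5: ■■■■□■
■■■■■□
■□□□□□
■■■□□□
t=6: ■■■■□■
■■■■■□
□□□□□□
□□■□□□
t=7: ■■■□■□
■■■■□□
□□□□□□
□□■□□□
t=8: ■■■□■□
■■■■□□
□□□□■□
□□■■■■
t=9: ■■■■□■
■■■■■□
□□□□■□
□□■■■■
t=10: ■□■■□■
□□□■■□
□■□□■□
□□■■■■
t=11: ■□■■□■
□□□■■■
□■□□□■
□□■■■□
t=12: ■□■■□■
□□□■□■
□■□■■□
□□■■□□
t=13: ■□■□□■
□□■□■■
□■□□■□
□□■■□□
t=14: ■□■□□■
□□□□■■
□□■■■□
□□□■□□
t=15: ■□■■□■
□□■■□■
□□■□■□
□□□■□□
t=16: ■□■■□□
□□■■■□
□□■□■■
□□□■□□
t=17: ■□■■□□
□□■■■□
■□■□■■
■■□■□□
t=18: ■□■■□■
□□■■□■
■□■□■□
■■□■□□
t=19: ■□■■□■
□□■■□■
□□■□■□
□□□■□□
t=20: ■□■□■□
□□■■■■
□□■□■□
□□□■□□

10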